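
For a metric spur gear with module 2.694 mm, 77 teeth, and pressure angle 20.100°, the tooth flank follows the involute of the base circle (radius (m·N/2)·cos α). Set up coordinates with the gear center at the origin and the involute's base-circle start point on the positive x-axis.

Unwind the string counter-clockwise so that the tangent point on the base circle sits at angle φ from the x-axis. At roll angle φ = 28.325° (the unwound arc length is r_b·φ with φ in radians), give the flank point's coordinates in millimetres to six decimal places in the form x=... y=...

x=108.586842 y=3.827690

pitch radius r_p = m·N/2 = 2.694·77/2 = 103.719000
base radius r_b = r_p·cos α = 103.719000·cos 20.100° = 97.401917
roll angle φ = 28.325° = 0.49436451 rad
x = r_b·(cos φ + φ·sin φ) = 97.401917·(0.88027041 + 0.49436451·0.47447234) = 108.586842
y = r_b·(sin φ − φ·cos φ) = 97.401917·(0.47447234 − 0.49436451·0.88027041) = 3.827690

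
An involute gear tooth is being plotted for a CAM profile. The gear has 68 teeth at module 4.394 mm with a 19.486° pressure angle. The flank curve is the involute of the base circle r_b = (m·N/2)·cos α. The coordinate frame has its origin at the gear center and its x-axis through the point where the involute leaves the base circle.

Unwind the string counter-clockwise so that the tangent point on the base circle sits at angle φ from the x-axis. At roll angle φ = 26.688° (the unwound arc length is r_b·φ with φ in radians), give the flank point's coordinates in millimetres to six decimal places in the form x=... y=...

pitch radius r_p = m·N/2 = 4.394·68/2 = 149.396000
base radius r_b = r_p·cos α = 149.396000·cos 19.486° = 140.839049
roll angle φ = 26.688° = 0.46579347 rad
x = r_b·(cos φ + φ·sin φ) = 140.839049·(0.89346547 + 0.46579347·0.44913188) = 155.298737
y = r_b·(sin φ − φ·cos φ) = 140.839049·(0.44913188 − 0.46579347·0.89346547) = 4.642266

x=155.298737 y=4.642266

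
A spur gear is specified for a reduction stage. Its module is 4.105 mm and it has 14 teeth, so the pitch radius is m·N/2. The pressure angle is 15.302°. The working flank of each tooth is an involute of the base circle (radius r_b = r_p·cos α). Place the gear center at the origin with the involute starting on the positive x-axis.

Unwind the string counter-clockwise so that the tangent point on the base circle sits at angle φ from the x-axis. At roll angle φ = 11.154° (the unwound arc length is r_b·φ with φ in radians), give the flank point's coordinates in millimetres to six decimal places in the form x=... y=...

pitch radius r_p = m·N/2 = 4.105·14/2 = 28.735000
base radius r_b = r_p·cos α = 28.735000·cos 15.302° = 27.716293
roll angle φ = 11.154° = 0.19467402 rad
x = r_b·(cos φ + φ·sin φ) = 27.716293·(0.98111078 + 0.19467402·0.19344673) = 28.236523
y = r_b·(sin φ − φ·cos φ) = 27.716293·(0.19344673 − 0.19467402·0.98111078) = 0.067903

x=28.236523 y=0.067903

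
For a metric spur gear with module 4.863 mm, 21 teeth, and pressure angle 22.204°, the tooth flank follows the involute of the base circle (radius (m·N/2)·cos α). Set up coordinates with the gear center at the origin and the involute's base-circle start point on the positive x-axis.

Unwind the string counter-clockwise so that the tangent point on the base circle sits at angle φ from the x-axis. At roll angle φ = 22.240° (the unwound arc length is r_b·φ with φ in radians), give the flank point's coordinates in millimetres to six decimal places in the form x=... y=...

pitch radius r_p = m·N/2 = 4.863·21/2 = 51.061500
base radius r_b = r_p·cos α = 51.061500·cos 22.204° = 47.274994
roll angle φ = 22.240° = 0.38816123 rad
x = r_b·(cos φ + φ·sin φ) = 47.274994·(0.92560658 + 0.38816123·0.37848707) = 50.703404
y = r_b·(sin φ − φ·cos φ) = 47.274994·(0.37848707 − 0.38816123·0.92560658) = 0.907798

x=50.703404 y=0.907798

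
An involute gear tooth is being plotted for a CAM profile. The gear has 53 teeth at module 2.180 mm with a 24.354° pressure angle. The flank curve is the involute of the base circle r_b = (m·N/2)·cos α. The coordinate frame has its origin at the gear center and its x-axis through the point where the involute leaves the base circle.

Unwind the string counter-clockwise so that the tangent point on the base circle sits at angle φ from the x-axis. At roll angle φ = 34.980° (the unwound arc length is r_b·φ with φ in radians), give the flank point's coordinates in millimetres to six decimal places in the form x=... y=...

pitch radius r_p = m·N/2 = 2.180·53/2 = 57.770000
base radius r_b = r_p·cos α = 57.770000·cos 24.354° = 52.629338
roll angle φ = 34.980° = 0.61051617 rad
x = r_b·(cos φ + φ·sin φ) = 52.629338·(0.81935221 + 0.61051617·0.57329046) = 61.542396
y = r_b·(sin φ − φ·cos φ) = 52.629338·(0.57329046 − 0.61051617·0.81935221) = 3.845241

x=61.542396 y=3.845241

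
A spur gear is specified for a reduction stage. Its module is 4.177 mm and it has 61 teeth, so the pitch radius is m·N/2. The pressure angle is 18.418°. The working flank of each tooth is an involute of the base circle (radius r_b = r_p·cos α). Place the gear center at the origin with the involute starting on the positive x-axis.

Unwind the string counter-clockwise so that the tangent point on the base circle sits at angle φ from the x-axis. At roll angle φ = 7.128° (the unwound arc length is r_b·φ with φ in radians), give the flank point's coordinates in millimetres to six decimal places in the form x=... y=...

pitch radius r_p = m·N/2 = 4.177·61/2 = 127.398500
base radius r_b = r_p·cos α = 127.398500·cos 18.418° = 120.872741
roll angle φ = 7.128° = 0.12440707 rad
x = r_b·(cos φ + φ·sin φ) = 120.872741·(0.99227142 + 0.12440707·0.12408641) = 121.804506
y = r_b·(sin φ − φ·cos φ) = 120.872741·(0.12408641 − 0.12440707·0.99227142) = 0.077459

x=121.804506 y=0.077459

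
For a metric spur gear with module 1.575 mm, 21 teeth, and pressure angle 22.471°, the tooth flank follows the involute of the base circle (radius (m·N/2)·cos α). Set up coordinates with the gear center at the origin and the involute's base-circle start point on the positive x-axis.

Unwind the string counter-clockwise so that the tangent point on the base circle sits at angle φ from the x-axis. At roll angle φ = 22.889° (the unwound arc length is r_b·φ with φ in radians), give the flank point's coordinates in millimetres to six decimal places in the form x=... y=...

x=16.453060 y=0.319610

pitch radius r_p = m·N/2 = 1.575·21/2 = 16.537500
base radius r_b = r_p·cos α = 16.537500·cos 22.471° = 15.281859
roll angle φ = 22.889° = 0.39948841 rad
x = r_b·(cos φ + φ·sin φ) = 15.281859·(0.92126010 + 0.39948841·0.38894709) = 16.453060
y = r_b·(sin φ − φ·cos φ) = 15.281859·(0.38894709 − 0.39948841·0.92126010) = 0.319610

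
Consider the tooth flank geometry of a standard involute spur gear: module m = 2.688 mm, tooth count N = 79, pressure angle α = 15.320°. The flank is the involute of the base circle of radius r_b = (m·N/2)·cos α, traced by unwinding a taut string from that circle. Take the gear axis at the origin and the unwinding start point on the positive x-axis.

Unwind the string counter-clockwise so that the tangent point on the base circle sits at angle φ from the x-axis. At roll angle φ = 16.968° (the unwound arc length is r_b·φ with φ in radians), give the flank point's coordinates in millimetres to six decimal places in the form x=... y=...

x=106.795627 y=0.878824

pitch radius r_p = m·N/2 = 2.688·79/2 = 106.176000
base radius r_b = r_p·cos α = 106.176000·cos 15.320° = 102.403062
roll angle φ = 16.968° = 0.29614747 rad
x = r_b·(cos φ + φ·sin φ) = 102.403062·(0.95646790 + 0.29614747·0.29183756) = 106.795627
y = r_b·(sin φ − φ·cos φ) = 102.403062·(0.29183756 − 0.29614747·0.95646790) = 0.878824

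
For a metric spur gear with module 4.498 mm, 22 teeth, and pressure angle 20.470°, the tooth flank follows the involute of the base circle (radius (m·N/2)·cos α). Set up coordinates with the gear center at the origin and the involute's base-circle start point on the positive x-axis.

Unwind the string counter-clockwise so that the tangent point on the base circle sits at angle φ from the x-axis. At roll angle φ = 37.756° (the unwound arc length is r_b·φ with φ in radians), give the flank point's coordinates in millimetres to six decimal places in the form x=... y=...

pitch radius r_p = m·N/2 = 4.498·22/2 = 49.478000
base radius r_b = r_p·cos α = 49.478000·cos 20.470° = 46.353733
roll angle φ = 37.756° = 0.65896651 rad
x = r_b·(cos φ + φ·sin φ) = 46.353733·(0.79062546 + 0.65896651·0.61230008) = 55.351489
y = r_b·(sin φ − φ·cos φ) = 46.353733·(0.61230008 − 0.65896651·0.79062546) = 4.232299

x=55.351489 y=4.232299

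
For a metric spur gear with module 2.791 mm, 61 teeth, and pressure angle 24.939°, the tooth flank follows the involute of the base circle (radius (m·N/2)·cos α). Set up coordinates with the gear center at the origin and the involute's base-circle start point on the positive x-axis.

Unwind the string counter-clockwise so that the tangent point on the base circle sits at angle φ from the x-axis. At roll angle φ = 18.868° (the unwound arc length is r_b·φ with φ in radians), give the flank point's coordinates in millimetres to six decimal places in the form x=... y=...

x=81.260680 y=0.908913

pitch radius r_p = m·N/2 = 2.791·61/2 = 85.125500
base radius r_b = r_p·cos α = 85.125500·cos 24.939° = 77.188161
roll angle φ = 18.868° = 0.32930872 rad
x = r_b·(cos φ + φ·sin φ) = 77.188161·(0.94626612 + 0.32930872·0.32338897) = 81.260680
y = r_b·(sin φ − φ·cos φ) = 77.188161·(0.32338897 − 0.32930872·0.94626612) = 0.908913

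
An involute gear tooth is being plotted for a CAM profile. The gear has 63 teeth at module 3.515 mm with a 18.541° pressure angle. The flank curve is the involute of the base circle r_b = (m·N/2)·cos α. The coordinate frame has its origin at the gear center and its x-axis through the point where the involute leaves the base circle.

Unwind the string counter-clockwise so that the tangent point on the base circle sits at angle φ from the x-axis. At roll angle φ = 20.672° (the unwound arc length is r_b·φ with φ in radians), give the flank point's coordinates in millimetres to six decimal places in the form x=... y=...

x=111.587327 y=1.622119

pitch radius r_p = m·N/2 = 3.515·63/2 = 110.722500
base radius r_b = r_p·cos α = 110.722500·cos 18.541° = 104.975599
roll angle φ = 20.672° = 0.36079446 rad
x = r_b·(cos φ + φ·sin φ) = 104.975599·(0.93561666 + 0.36079446·0.35301766) = 111.587327
y = r_b·(sin φ − φ·cos φ) = 104.975599·(0.35301766 − 0.36079446·0.93561666) = 1.622119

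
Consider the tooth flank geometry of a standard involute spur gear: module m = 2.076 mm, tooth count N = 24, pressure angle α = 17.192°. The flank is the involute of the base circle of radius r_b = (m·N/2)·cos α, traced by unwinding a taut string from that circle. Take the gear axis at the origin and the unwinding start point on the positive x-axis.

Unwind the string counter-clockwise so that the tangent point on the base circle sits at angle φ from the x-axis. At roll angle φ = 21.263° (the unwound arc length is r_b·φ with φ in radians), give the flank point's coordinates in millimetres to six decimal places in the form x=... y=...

x=25.381747 y=0.399898

pitch radius r_p = m·N/2 = 2.076·24/2 = 24.912000
base radius r_b = r_p·cos α = 24.912000·cos 17.192° = 23.798923
roll angle φ = 21.263° = 0.37110936 rad
x = r_b·(cos φ + φ·sin φ) = 23.798923·(0.93192561 + 0.37110936·0.36264949) = 25.381747
y = r_b·(sin φ − φ·cos φ) = 23.798923·(0.36264949 − 0.37110936·0.93192561) = 0.399898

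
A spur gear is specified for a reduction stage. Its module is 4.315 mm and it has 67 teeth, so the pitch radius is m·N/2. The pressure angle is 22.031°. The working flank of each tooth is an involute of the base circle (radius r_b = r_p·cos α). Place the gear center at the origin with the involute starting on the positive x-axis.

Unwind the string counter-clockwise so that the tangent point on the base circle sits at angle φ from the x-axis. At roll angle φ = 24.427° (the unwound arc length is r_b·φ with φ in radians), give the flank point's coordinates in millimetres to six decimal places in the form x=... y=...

pitch radius r_p = m·N/2 = 4.315·67/2 = 144.552500
base radius r_b = r_p·cos α = 144.552500·cos 22.031° = 133.997426
roll angle φ = 24.427° = 0.42633158 rad
x = r_b·(cos φ + φ·sin φ) = 133.997426·(0.91048889 + 0.42633158·0.41353353) = 145.627236
y = r_b·(sin φ − φ·cos φ) = 133.997426·(0.41353353 − 0.42633158·0.91048889) = 3.398626

x=145.627236 y=3.398626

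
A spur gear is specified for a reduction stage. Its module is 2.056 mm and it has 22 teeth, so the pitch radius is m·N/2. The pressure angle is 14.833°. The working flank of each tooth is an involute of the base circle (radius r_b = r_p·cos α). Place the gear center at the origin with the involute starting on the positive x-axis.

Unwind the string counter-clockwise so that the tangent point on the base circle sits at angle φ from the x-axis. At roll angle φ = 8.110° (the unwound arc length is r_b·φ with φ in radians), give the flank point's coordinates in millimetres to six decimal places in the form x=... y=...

x=22.080261 y=0.020625

pitch radius r_p = m·N/2 = 2.056·22/2 = 22.616000
base radius r_b = r_p·cos α = 22.616000·cos 14.833° = 21.862347
roll angle φ = 8.110° = 0.14154620 rad
x = r_b·(cos φ + φ·sin φ) = 21.862347·(0.98999905 + 0.14154620·0.14107402) = 22.080261
y = r_b·(sin φ − φ·cos φ) = 21.862347·(0.14107402 − 0.14154620·0.98999905) = 0.020625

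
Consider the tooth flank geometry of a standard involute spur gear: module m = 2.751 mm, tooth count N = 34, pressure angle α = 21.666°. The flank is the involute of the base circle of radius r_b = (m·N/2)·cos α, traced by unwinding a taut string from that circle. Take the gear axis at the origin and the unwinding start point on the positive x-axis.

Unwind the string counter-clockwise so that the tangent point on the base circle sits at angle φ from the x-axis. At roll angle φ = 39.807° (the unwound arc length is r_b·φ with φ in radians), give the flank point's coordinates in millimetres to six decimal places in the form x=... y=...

x=52.720406 y=4.628060

pitch radius r_p = m·N/2 = 2.751·34/2 = 46.767000
base radius r_b = r_p·cos α = 46.767000·cos 21.666° = 43.462997
roll angle φ = 39.807° = 0.69476322 rad
x = r_b·(cos φ + φ·sin φ) = 43.462997·(0.76820531 + 0.69476322·0.64020356) = 52.720406
y = r_b·(sin φ − φ·cos φ) = 43.462997·(0.64020356 − 0.69476322·0.76820531) = 4.628060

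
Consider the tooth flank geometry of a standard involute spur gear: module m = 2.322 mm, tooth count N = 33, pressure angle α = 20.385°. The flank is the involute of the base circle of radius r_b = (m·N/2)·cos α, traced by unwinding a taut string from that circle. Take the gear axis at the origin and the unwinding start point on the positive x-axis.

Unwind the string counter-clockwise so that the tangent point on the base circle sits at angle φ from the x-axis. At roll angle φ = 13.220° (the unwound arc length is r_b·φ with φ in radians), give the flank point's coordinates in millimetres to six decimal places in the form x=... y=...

pitch radius r_p = m·N/2 = 2.322·33/2 = 38.313000
base radius r_b = r_p·cos α = 38.313000·cos 20.385° = 35.913580
roll angle φ = 13.220° = 0.23073253 rad
x = r_b·(cos φ + φ·sin φ) = 35.913580·(0.97349913 + 0.23073253·0.22869070) = 36.856869
y = r_b·(sin φ − φ·cos φ) = 35.913580·(0.22869070 − 0.23073253·0.97349913) = 0.146268

x=36.856869 y=0.146268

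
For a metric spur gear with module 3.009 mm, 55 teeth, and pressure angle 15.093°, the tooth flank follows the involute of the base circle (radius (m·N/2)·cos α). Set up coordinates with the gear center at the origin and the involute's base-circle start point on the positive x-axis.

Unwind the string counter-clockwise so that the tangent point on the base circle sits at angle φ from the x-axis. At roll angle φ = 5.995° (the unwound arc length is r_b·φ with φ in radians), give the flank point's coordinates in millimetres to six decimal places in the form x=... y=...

pitch radius r_p = m·N/2 = 3.009·55/2 = 82.747500
base radius r_b = r_p·cos α = 82.747500·cos 15.093° = 79.893080
roll angle φ = 5.995° = 0.10463249 rad
x = r_b·(cos φ + φ·sin φ) = 79.893080·(0.99453101 + 0.10463249·0.10444167) = 80.329216
y = r_b·(sin φ − φ·cos φ) = 79.893080·(0.10444167 − 0.10463249·0.99453101) = 0.030473

x=80.329216 y=0.030473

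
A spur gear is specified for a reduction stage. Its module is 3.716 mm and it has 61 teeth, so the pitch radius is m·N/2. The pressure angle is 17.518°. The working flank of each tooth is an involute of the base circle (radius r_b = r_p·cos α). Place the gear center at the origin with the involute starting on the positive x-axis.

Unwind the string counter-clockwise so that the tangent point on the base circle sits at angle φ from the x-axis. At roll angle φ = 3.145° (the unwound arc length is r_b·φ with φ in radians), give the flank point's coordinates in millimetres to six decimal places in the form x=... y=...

pitch radius r_p = m·N/2 = 3.716·61/2 = 113.338000
base radius r_b = r_p·cos α = 113.338000·cos 17.518° = 108.081659
roll angle φ = 3.145° = 0.05489060 rad
x = r_b·(cos φ + φ·sin φ) = 108.081659·(0.99849389 + 0.05489060·0.05486305) = 108.244361
y = r_b·(sin φ − φ·cos φ) = 108.081659·(0.05486305 − 0.05489060·0.99849389) = 0.005957

x=108.244361 y=0.005957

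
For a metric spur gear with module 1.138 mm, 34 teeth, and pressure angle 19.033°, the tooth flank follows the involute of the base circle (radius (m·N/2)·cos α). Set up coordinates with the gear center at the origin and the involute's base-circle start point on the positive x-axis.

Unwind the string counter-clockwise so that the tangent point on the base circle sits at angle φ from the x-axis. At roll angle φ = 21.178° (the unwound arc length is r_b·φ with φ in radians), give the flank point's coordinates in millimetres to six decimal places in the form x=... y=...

pitch radius r_p = m·N/2 = 1.138·34/2 = 19.346000
base radius r_b = r_p·cos α = 19.346000·cos 19.033° = 18.288372
roll angle φ = 21.178° = 0.36962583 rad
x = r_b·(cos φ + φ·sin φ) = 18.288372·(0.93246259 + 0.36962583·0.36126656) = 19.495332
y = r_b·(sin φ − φ·cos φ) = 18.288372·(0.36126656 − 0.36962583·0.93246259) = 0.303666

x=19.495332 y=0.303666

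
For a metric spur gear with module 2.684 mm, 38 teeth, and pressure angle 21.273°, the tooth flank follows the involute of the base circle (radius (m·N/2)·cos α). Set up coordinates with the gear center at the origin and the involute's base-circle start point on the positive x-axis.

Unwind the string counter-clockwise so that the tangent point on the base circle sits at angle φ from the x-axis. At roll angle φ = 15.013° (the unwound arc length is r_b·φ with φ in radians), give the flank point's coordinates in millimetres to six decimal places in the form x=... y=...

x=49.124707 y=0.283020

pitch radius r_p = m·N/2 = 2.684·38/2 = 50.996000
base radius r_b = r_p·cos α = 50.996000·cos 21.273° = 47.521250
roll angle φ = 15.013° = 0.26202628 rad
x = r_b·(cos φ + φ·sin φ) = 47.521250·(0.96586708 + 0.26202628·0.25903820) = 49.124707
y = r_b·(sin φ − φ·cos φ) = 47.521250·(0.25903820 − 0.26202628·0.96586708) = 0.283020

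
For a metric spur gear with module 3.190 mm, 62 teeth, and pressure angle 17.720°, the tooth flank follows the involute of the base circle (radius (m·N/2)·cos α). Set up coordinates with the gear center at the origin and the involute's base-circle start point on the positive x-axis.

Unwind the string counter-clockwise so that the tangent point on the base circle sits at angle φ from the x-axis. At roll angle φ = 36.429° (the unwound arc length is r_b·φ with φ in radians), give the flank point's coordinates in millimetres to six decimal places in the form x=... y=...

x=111.356545 y=7.748832

pitch radius r_p = m·N/2 = 3.190·62/2 = 98.890000
base radius r_b = r_p·cos α = 98.890000·cos 17.720° = 94.198193
roll angle φ = 36.429° = 0.63580599 rad
x = r_b·(cos φ + φ·sin φ) = 94.198193·(0.80459334 + 0.63580599·0.59382620) = 111.356545
y = r_b·(sin φ − φ·cos φ) = 94.198193·(0.59382620 − 0.63580599·0.80459334) = 7.748832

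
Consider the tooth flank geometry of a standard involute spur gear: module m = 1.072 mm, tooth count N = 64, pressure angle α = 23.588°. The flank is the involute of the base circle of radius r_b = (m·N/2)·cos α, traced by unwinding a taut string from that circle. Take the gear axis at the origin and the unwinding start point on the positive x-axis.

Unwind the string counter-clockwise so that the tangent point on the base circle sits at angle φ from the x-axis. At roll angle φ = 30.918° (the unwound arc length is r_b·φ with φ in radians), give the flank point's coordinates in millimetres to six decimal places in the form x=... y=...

pitch radius r_p = m·N/2 = 1.072·64/2 = 34.304000
base radius r_b = r_p·cos α = 34.304000·cos 23.588° = 31.437783
roll angle φ = 30.918° = 0.53962090 rad
x = r_b·(cos φ + φ·sin φ) = 31.437783·(0.85790353 + 0.53962090·0.51381080) = 35.687120
y = r_b·(sin φ − φ·cos φ) = 31.437783·(0.51381080 − 0.53962090·0.85790353) = 1.599181

x=35.687120 y=1.599181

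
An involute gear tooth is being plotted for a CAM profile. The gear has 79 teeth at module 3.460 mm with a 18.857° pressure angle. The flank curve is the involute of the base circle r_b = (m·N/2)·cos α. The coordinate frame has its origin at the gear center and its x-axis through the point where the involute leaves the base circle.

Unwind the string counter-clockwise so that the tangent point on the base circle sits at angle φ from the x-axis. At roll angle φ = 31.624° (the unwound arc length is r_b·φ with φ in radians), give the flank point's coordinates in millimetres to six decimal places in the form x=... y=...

pitch radius r_p = m·N/2 = 3.460·79/2 = 136.670000
base radius r_b = r_p·cos α = 136.670000·cos 18.857° = 129.334674
roll angle φ = 31.624° = 0.55194292 rad
x = r_b·(cos φ + φ·sin φ) = 129.334674·(0.85150737 + 0.55194292·0.52434263) = 147.559814
y = r_b·(sin φ − φ·cos φ) = 129.334674·(0.52434263 − 0.55194292·0.85150737) = 7.030525

x=147.559814 y=7.030525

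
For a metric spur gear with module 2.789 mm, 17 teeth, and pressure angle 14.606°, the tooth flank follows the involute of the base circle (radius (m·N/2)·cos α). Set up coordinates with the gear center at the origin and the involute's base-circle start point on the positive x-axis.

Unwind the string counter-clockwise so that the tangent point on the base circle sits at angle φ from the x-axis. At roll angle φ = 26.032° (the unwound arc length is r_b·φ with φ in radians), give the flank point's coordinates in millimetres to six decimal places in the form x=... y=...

x=25.187346 y=0.702493

pitch radius r_p = m·N/2 = 2.789·17/2 = 23.706500
base radius r_b = r_p·cos α = 23.706500·cos 14.606° = 22.940372
roll angle φ = 26.032° = 0.45434411 rad
x = r_b·(cos φ + φ·sin φ) = 22.940372·(0.89854907 + 0.45434411·0.43887306) = 25.187346
y = r_b·(sin φ − φ·cos φ) = 22.940372·(0.43887306 − 0.45434411·0.89854907) = 0.702493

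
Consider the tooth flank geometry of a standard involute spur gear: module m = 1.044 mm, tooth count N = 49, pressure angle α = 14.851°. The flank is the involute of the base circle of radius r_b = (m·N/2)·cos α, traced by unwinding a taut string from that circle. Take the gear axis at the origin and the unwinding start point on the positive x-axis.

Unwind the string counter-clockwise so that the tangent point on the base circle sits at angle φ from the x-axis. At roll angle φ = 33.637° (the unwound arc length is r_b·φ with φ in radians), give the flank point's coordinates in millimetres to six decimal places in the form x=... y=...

x=28.624038 y=1.610761

pitch radius r_p = m·N/2 = 1.044·49/2 = 25.578000
base radius r_b = r_p·cos α = 25.578000·cos 14.851° = 24.723583
roll angle φ = 33.637° = 0.58707640 rad
x = r_b·(cos φ + φ·sin φ) = 24.723583·(0.83256370 + 0.58707640·0.55392931) = 28.624038
y = r_b·(sin φ − φ·cos φ) = 24.723583·(0.55392931 − 0.58707640·0.83256370) = 1.610761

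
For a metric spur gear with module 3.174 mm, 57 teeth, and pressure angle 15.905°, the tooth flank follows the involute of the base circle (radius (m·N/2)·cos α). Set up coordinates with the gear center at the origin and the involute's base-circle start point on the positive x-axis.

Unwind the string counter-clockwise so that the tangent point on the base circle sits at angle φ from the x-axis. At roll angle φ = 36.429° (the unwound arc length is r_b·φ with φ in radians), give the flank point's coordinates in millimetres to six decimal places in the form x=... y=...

pitch radius r_p = m·N/2 = 3.174·57/2 = 90.459000
base radius r_b = r_p·cos α = 90.459000·cos 15.905° = 86.995994
roll angle φ = 36.429° = 0.63580599 rad
x = r_b·(cos φ + φ·sin φ) = 86.995994·(0.80459334 + 0.63580599·0.59382620) = 102.842453
y = r_b·(sin φ − φ·cos φ) = 86.995994·(0.59382620 − 0.63580599·0.80459334) = 7.156372

x=102.842453 y=7.156372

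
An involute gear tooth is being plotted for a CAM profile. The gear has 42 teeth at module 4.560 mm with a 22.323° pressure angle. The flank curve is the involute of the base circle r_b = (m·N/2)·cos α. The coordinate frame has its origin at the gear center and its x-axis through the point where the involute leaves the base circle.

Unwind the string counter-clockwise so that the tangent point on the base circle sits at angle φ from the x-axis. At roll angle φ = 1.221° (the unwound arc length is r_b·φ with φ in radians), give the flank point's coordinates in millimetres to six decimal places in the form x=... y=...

x=88.603601 y=0.000286

pitch radius r_p = m·N/2 = 4.560·42/2 = 95.760000
base radius r_b = r_p·cos α = 95.760000·cos 22.323° = 88.583489
roll angle φ = 1.221° = 0.02131047 rad
x = r_b·(cos φ + φ·sin φ) = 88.583489·(0.99977294 + 0.02131047·0.02130886) = 88.603601
y = r_b·(sin φ − φ·cos φ) = 88.583489·(0.02130886 − 0.02131047·0.99977294) = 0.000286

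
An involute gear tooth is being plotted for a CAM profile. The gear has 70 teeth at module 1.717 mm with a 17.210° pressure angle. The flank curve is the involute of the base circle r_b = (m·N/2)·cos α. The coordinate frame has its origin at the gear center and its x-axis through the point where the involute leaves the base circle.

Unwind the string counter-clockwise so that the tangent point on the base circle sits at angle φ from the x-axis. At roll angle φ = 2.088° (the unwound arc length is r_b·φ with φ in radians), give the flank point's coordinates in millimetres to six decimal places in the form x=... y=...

pitch radius r_p = m·N/2 = 1.717·70/2 = 60.095000
base radius r_b = r_p·cos α = 60.095000·cos 17.210° = 57.404351
roll angle φ = 2.088° = 0.03644247 rad
x = r_b·(cos φ + φ·sin φ) = 57.404351·(0.99933605 + 0.03644247·0.03643441) = 57.442456
y = r_b·(sin φ − φ·cos φ) = 57.404351·(0.03643441 − 0.03644247·0.99933605) = 0.000926

x=57.442456 y=0.000926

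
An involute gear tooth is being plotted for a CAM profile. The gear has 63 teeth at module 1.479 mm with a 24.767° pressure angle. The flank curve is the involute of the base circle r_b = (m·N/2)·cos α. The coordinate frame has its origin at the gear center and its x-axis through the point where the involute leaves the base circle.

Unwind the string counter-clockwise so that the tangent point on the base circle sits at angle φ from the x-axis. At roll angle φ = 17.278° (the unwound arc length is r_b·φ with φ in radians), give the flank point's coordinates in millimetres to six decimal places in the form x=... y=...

x=44.183200 y=0.383187

pitch radius r_p = m·N/2 = 1.479·63/2 = 46.588500
base radius r_b = r_p·cos α = 46.588500·cos 24.767° = 42.303239
roll angle φ = 17.278° = 0.30155799 rad
x = r_b·(cos φ + φ·sin φ) = 42.303239·(0.95487491 + 0.30155799·0.29700825) = 44.183200
y = r_b·(sin φ − φ·cos φ) = 42.303239·(0.29700825 − 0.30155799·0.95487491) = 0.383187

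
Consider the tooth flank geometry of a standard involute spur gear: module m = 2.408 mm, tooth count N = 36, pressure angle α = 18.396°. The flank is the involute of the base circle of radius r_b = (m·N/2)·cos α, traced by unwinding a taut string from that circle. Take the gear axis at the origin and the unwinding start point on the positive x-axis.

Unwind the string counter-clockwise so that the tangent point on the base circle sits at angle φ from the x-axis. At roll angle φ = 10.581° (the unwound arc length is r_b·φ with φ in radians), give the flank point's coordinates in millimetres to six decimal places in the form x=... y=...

x=41.824406 y=0.086051

pitch radius r_p = m·N/2 = 2.408·36/2 = 43.344000
base radius r_b = r_p·cos α = 43.344000·cos 18.396° = 41.129037
roll angle φ = 10.581° = 0.18467329 rad
x = r_b·(cos φ + φ·sin φ) = 41.129037·(0.98299630 + 0.18467329·0.18362539) = 41.824406
y = r_b·(sin φ − φ·cos φ) = 41.129037·(0.18362539 − 0.18467329·0.98299630) = 0.086051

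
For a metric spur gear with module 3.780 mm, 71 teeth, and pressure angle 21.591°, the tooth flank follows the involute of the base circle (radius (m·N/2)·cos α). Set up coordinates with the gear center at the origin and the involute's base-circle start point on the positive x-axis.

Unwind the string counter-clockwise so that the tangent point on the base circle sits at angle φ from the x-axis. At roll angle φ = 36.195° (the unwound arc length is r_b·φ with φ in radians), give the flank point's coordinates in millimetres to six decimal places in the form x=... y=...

x=147.242092 y=10.072814

pitch radius r_p = m·N/2 = 3.780·71/2 = 134.190000
base radius r_b = r_p·cos α = 134.190000·cos 21.591° = 124.774465
roll angle φ = 36.195° = 0.63172192 rad
x = r_b·(cos φ + φ·sin φ) = 124.774465·(0.80701185 + 0.63172192·0.59053524) = 147.242092
y = r_b·(sin φ − φ·cos φ) = 124.774465·(0.59053524 − 0.63172192·0.80701185) = 10.072814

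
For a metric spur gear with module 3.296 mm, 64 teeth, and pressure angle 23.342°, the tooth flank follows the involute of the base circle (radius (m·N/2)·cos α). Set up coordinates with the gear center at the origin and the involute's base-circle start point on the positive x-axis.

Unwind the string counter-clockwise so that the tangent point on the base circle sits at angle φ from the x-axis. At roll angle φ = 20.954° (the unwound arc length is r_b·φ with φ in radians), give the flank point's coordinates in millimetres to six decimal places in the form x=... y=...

x=103.100914 y=1.557922

pitch radius r_p = m·N/2 = 3.296·64/2 = 105.472000
base radius r_b = r_p·cos α = 105.472000·cos 23.342° = 96.839769
roll angle φ = 20.954° = 0.36571629 rad
x = r_b·(cos φ + φ·sin φ) = 96.839769·(0.93386784 + 0.36571629·0.35761831) = 103.100914
y = r_b·(sin φ − φ·cos φ) = 96.839769·(0.35761831 − 0.36571629·0.93386784) = 1.557922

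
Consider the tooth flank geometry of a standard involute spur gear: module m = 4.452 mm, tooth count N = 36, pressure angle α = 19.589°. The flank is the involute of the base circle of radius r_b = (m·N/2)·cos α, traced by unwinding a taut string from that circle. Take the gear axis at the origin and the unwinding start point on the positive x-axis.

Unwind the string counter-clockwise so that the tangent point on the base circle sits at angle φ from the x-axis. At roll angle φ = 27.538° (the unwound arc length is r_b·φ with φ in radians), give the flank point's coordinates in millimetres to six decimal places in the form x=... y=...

x=83.720860 y=2.730091

pitch radius r_p = m·N/2 = 4.452·36/2 = 80.136000
base radius r_b = r_p·cos α = 80.136000·cos 19.589° = 75.497876
roll angle φ = 27.538° = 0.48062877 rad
x = r_b·(cos φ + φ·sin φ) = 75.497876·(0.88670439 + 0.48062877·0.46233680) = 83.720860
y = r_b·(sin φ − φ·cos φ) = 75.497876·(0.46233680 − 0.48062877·0.88670439) = 2.730091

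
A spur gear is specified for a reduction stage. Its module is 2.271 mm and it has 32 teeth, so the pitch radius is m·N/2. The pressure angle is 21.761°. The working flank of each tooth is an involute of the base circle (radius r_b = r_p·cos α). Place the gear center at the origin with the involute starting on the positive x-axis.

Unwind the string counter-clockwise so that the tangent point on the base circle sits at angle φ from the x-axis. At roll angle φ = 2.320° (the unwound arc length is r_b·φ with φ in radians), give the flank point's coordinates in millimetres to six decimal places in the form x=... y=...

x=33.774292 y=0.000747

pitch radius r_p = m·N/2 = 2.271·32/2 = 36.336000
base radius r_b = r_p·cos α = 36.336000·cos 21.761° = 33.746638
roll angle φ = 2.320° = 0.04049164 rad
x = r_b·(cos φ + φ·sin φ) = 33.746638·(0.99918033 + 0.04049164·0.04048057) = 33.774292
y = r_b·(sin φ − φ·cos φ) = 33.746638·(0.04048057 − 0.04049164·0.99918033) = 0.000747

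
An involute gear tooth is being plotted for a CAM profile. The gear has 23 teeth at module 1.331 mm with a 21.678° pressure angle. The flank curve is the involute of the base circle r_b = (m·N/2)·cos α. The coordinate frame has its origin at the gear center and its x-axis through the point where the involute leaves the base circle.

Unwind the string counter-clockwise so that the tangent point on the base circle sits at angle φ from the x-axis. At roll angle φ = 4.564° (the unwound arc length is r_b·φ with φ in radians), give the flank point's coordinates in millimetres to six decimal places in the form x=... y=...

x=14.268995 y=0.002395

pitch radius r_p = m·N/2 = 1.331·23/2 = 15.306500
base radius r_b = r_p·cos α = 15.306500·cos 21.678° = 14.223940
roll angle φ = 4.564° = 0.07965683 rad
x = r_b·(cos φ + φ·sin φ) = 14.223940·(0.99682907 + 0.07965683·0.07957261) = 14.268995
y = r_b·(sin φ − φ·cos φ) = 14.223940·(0.07957261 − 0.07965683·0.99682907) = 0.002395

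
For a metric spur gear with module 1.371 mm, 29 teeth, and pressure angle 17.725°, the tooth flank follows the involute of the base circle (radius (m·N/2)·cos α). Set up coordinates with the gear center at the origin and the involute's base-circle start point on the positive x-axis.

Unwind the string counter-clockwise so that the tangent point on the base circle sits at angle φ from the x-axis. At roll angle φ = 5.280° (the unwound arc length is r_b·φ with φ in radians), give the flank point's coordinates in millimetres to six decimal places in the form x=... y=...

pitch radius r_p = m·N/2 = 1.371·29/2 = 19.879500
base radius r_b = r_p·cos α = 19.879500·cos 17.725° = 18.935795
roll angle φ = 5.280° = 0.09215338 rad
x = r_b·(cos φ + φ·sin φ) = 18.935795·(0.99575688 + 0.09215338·0.09202301) = 19.016028
y = r_b·(sin φ − φ·cos φ) = 18.935795·(0.09202301 − 0.09215338·0.99575688) = 0.004935

x=19.016028 y=0.004935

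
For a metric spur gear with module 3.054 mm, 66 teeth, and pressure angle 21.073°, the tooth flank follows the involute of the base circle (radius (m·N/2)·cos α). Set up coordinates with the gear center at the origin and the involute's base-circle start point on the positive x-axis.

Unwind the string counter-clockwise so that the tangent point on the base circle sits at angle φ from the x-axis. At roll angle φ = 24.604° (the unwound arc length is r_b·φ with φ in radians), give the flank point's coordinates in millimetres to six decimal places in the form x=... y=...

pitch radius r_p = m·N/2 = 3.054·66/2 = 100.782000
base radius r_b = r_p·cos α = 100.782000·cos 21.073° = 94.042010
roll angle φ = 24.604° = 0.42942081 rad
x = r_b·(cos φ + φ·sin φ) = 94.042010·(0.90920704 + 0.42942081·0.41634427) = 102.317137
y = r_b·(sin φ − φ·cos φ) = 94.042010·(0.41634427 − 0.42942081·0.90920704) = 2.436802

x=102.317137 y=2.436802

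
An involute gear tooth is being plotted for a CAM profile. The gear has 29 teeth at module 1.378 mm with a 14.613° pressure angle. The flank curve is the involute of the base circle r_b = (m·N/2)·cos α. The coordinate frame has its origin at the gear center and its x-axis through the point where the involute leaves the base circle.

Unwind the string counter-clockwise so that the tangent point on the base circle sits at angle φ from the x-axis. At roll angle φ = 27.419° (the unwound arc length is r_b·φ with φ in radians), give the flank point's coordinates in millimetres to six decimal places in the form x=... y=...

pitch radius r_p = m·N/2 = 1.378·29/2 = 19.981000
base radius r_b = r_p·cos α = 19.981000·cos 14.613° = 19.334654
roll angle φ = 27.419° = 0.47855183 rad
x = r_b·(cos φ + φ·sin φ) = 19.334654·(0.88766273 + 0.47855183·0.46049417) = 21.423435
y = r_b·(sin φ − φ·cos φ) = 19.334654·(0.46049417 − 0.47855183·0.88766273) = 0.690277

x=21.423435 y=0.690277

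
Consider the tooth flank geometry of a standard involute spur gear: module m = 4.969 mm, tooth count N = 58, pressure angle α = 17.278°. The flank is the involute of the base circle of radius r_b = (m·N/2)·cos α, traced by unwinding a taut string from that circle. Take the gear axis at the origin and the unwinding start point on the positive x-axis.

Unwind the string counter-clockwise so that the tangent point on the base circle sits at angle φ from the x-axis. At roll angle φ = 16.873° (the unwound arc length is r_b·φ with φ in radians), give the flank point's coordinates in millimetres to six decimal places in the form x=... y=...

pitch radius r_p = m·N/2 = 4.969·58/2 = 144.101000
base radius r_b = r_p·cos α = 144.101000·cos 17.278° = 137.598430
roll angle φ = 16.873° = 0.29448940 rad
x = r_b·(cos φ + φ·sin φ) = 137.598430·(0.95695047 + 0.29448940·0.29025127) = 143.436235
y = r_b·(sin φ − φ·cos φ) = 137.598430·(0.29025127 − 0.29448940·0.95695047) = 1.161262

x=143.436235 y=1.161262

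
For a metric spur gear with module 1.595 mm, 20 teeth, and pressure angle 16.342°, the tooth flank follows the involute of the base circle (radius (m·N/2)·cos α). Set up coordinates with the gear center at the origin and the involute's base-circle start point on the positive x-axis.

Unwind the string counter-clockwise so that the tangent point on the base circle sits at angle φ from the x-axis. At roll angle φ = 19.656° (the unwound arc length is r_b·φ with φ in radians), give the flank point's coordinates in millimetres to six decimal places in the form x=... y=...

x=16.179951 y=0.203576

pitch radius r_p = m·N/2 = 1.595·20/2 = 15.950000
base radius r_b = r_p·cos α = 15.950000·cos 16.342° = 15.305609
roll angle φ = 19.656° = 0.34306192 rad
x = r_b·(cos φ + φ·sin φ) = 15.305609·(0.94172914 + 0.34306192·0.33637216) = 16.179951
y = r_b·(sin φ − φ·cos φ) = 15.305609·(0.33637216 − 0.34306192·0.94172914) = 0.203576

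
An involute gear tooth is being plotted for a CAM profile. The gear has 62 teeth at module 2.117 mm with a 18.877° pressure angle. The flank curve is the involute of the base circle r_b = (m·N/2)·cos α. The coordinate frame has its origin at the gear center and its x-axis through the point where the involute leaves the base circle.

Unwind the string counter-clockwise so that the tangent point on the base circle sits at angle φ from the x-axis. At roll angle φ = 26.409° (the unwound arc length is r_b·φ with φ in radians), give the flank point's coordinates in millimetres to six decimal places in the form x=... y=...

x=68.347349 y=1.984195

pitch radius r_p = m·N/2 = 2.117·62/2 = 65.627000
base radius r_b = r_p·cos α = 65.627000·cos 18.877° = 62.097272
roll angle φ = 26.409° = 0.46092400 rad
x = r_b·(cos φ + φ·sin φ) = 62.097272·(0.89564191 + 0.46092400·0.44477587) = 68.347349
y = r_b·(sin φ − φ·cos φ) = 62.097272·(0.44477587 − 0.46092400·0.89564191) = 1.984195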